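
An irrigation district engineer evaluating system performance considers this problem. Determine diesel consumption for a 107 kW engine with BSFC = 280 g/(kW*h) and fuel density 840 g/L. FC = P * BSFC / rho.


FC = P * BSFC / rho_fuel
   = 107 * 280 / 840
   = 29960 / 840
   = 35.67 L/h


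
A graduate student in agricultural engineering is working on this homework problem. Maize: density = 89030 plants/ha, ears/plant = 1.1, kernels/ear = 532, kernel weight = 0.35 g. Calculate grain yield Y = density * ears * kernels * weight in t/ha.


Y = density * ears * kernels * kw
  = 89030 * 1.1 * 532 * 0.35 g/ha
  = 18235124.60 g/ha
  = 18235.12 kg/ha = 18.24 t/ha


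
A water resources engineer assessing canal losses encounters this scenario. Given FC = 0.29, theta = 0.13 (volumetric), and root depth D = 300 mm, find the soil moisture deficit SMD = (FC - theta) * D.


SMD = (FC - theta) * D
    = (0.29 - 0.13) * 300
    = 0.160 * 300
    = 48 mm


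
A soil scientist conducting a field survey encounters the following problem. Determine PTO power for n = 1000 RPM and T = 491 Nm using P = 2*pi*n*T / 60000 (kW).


P = 2*pi*n*T / 60000
  = 2*pi * 1000 * 491 / 60000
  = 3085043.99 / 60000
  = 51.42 kW


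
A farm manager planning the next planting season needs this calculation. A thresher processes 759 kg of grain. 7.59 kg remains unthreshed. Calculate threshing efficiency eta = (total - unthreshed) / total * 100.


eta = (total - unthreshed) / total * 100
    = (759 - 7.59) / 759 * 100
    = 751.41 / 759 * 100
    = 99%


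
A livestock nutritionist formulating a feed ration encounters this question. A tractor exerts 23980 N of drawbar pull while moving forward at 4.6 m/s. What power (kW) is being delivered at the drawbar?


P = F * v / 1000
  = 23980 * 4.6 / 1000
  = 110308 / 1000
  = 110.31 kW


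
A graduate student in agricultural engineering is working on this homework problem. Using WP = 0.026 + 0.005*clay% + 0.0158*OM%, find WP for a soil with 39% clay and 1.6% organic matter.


WP = 0.026 + 0.005*39 + 0.0158*1.6
   = 0.026 + 0.1950 + 0.0253
   = 0.2463


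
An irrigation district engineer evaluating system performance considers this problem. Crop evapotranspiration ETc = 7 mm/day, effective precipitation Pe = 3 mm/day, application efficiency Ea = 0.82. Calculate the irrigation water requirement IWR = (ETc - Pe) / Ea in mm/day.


IWR = (ETc - Pe) / Ea
    = (7 - 3) / 0.82
    = 4 / 0.82
    = 4.88 mm/day


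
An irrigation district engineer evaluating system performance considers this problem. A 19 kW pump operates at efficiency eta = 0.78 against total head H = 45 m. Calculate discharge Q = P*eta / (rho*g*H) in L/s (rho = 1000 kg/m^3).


Q = (P * 1000 * eta) / (rho * g * H)
  = (19 * 1000 * 0.78) / (1000 * 9.81 * 45)
  = 14820 / 441450
  = 0.03357 m^3/s = 33.57 L/s


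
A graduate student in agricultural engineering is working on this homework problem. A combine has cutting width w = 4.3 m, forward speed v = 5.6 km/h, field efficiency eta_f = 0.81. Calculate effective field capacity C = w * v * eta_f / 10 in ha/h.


C = w * v * eta_f / 10
  = 4.3 * 5.6 * 0.81 / 10
  = 19.50 / 10
  = 1.95 ha/h


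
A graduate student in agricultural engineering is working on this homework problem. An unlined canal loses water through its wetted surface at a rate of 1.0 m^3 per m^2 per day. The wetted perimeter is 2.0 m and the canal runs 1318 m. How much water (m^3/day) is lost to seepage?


S = C * P * L
  = 1.0 * 2.0 * 1318
  = 2636 m^3/day


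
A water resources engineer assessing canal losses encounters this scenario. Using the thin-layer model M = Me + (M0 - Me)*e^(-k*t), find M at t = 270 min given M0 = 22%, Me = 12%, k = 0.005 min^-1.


M = Me + (M0 - Me) * e^(-k*t)
  = 12 + (22 - 12) * e^(-0.005*270)
  = 12 + 10 * e^(-1.350)
  = 12 + 10 * 0.25924
  = 12 + 2.5924
  = 14.59%


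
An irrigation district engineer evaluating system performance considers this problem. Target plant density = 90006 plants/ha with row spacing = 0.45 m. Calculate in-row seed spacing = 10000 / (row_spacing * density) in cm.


spacing = 10000 / (row_sp * density)
        = 10000 / (0.45 * 90006)
        = 10000 / 40502.70
        = 0.24690 m = 24.69 cm


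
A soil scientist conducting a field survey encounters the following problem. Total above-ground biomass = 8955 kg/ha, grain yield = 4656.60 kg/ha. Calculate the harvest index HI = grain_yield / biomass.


HI = grain_yield / biomass
   = 4656.60 / 8955
   = 0.52


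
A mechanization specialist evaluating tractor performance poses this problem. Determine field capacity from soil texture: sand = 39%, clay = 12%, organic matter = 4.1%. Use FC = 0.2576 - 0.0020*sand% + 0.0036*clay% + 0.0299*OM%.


FC = 0.2576 - 0.0020*39 + 0.0036*12 + 0.0299*4.1
   = 0.2576 - 0.0780 + 0.0432 + 0.1226
   = 0.3454


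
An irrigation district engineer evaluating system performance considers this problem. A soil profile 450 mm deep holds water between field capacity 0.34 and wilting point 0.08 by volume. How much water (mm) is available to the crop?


AW = (FC - WP) * D
   = (0.34 - 0.08) * 450
   = 0.26 * 450
   = 117 mm


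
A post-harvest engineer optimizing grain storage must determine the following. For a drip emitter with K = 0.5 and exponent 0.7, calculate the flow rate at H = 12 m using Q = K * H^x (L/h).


Q = K * H^x
  = 0.5 * 12^0.7
  = 0.5 * 5.6941
  = 2.85 L/h


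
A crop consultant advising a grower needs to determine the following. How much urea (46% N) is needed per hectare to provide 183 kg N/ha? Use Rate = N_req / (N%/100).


Rate = N_required / (N_content / 100)
     = 183 / (46 / 100)
     = 183 / 0.46
     = 397.83 kg/ha


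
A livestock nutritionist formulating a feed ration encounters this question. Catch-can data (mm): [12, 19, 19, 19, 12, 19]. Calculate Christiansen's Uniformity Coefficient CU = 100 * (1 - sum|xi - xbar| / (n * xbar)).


xbar = 100 / 6 = 16.667
sum|xi - xbar| = 18.667
CU = 100 * (1 - 18.667 / (6 * 16.667))
   = 100 * (1 - 0.1867)
   = 81.33%


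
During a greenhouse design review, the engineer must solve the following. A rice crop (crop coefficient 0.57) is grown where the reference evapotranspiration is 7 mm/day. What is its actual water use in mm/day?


ETc = Kc * ET0
    = 0.57 * 7
    = 3.99 mm/day


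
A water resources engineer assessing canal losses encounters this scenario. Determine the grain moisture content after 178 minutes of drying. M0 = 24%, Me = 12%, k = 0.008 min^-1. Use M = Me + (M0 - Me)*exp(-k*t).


M = Me + (M0 - Me) * e^(-k*t)
  = 12 + (24 - 12) * e^(-0.008*178)
  = 12 + 12 * e^(-1.424)
  = 12 + 12 * 0.24075
  = 12 + 2.8890
  = 14.89%


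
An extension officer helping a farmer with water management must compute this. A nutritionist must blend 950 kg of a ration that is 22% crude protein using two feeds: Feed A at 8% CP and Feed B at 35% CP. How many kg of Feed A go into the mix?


parts_A = CP_b - target = 35 - 22 = 13
parts_B = target - CP_a = 22 - 8 = 14
total_parts = 13 + 14 = 27
Feed A = 950 * 13 / 27 = 457.41 kg
Feed B = 950 * 14 / 27 = 492.59 kg

457.41 kg


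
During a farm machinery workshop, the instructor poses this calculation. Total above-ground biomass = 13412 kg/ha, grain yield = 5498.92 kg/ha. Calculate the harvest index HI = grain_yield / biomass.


HI = grain_yield / biomass
   = 5498.92 / 13412
   = 0.41


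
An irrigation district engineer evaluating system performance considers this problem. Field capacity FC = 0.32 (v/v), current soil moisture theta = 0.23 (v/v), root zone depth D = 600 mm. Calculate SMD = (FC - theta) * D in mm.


SMD = (FC - theta) * D
    = (0.32 - 0.23) * 600
    = 0.090 * 600
    = 54 mm


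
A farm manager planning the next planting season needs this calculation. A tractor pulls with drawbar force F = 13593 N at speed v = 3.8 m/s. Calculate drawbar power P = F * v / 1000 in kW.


P = F * v / 1000
  = 13593 * 3.8 / 1000
  = 51653.40 / 1000
  = 51.65 kW


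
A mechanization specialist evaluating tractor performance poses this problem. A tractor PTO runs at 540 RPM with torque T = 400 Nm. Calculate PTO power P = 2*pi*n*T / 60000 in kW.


P = 2*pi*n*T / 60000
  = 2*pi * 540 * 400 / 60000
  = 1357168.03 / 60000
  = 22.62 kW


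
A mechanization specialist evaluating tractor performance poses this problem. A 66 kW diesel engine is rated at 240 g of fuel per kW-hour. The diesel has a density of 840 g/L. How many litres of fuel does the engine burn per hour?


FC = P * BSFC / rho_fuel
   = 66 * 240 / 840
   = 15840 / 840
   = 18.86 L/h


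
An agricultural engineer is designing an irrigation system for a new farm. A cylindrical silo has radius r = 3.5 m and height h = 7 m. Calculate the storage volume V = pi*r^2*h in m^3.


V = pi * r^2 * h
  = pi * 3.5^2 * 7
  = pi * 12.25 * 7
  = 269.39 m^3


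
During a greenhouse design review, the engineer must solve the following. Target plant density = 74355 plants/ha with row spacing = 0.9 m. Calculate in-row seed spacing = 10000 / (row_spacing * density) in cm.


spacing = 10000 / (row_sp * density)
        = 10000 / (0.9 * 74355)
        = 10000 / 66919.50
        = 0.14943 m = 14.94 cm


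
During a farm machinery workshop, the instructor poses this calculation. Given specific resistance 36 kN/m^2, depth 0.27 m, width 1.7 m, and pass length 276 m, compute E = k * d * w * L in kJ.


E = k * d * w * L
  = 36 * 0.27 * 1.7 * 276
  = 4560.62 kJ


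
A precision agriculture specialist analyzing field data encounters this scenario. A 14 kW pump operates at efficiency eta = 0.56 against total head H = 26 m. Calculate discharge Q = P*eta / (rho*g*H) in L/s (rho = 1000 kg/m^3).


Q = (P * 1000 * eta) / (rho * g * H)
  = (14 * 1000 * 0.56) / (1000 * 9.81 * 26)
  = 7840 / 255060
  = 0.03074 m^3/s = 30.74 L/s


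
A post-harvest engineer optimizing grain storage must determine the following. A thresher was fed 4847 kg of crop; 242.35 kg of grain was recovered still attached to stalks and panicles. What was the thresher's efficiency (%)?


eta = (total - unthreshed) / total * 100
    = (4847 - 242.35) / 4847 * 100
    = 4604.65 / 4847 * 100
    = 95%


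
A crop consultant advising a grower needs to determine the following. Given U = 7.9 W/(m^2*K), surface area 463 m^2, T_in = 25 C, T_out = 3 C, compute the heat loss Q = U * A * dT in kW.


dT = 25 - (3) = 22 K
Q = U * A * dT
  = 7.9 * 463 * 22
  = 80469.40 W = 80.47 kW


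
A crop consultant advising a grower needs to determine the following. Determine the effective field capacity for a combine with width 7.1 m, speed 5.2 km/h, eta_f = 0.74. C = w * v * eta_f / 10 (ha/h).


C = w * v * eta_f / 10
  = 7.1 * 5.2 * 0.74 / 10
  = 27.32 / 10
  = 2.73 ha/h


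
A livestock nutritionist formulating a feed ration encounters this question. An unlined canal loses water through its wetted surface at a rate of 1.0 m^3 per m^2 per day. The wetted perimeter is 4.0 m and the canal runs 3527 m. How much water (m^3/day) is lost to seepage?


S = C * P * L
  = 1.0 * 4.0 * 3527
  = 14108 m^3/day


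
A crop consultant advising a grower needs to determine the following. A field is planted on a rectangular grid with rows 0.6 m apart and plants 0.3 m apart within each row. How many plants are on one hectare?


D = 10000 / (row_sp * plant_sp)
  = 10000 / (0.6 * 0.3)
  = 10000 / 0.1800
  = 55555.56 plants/ha


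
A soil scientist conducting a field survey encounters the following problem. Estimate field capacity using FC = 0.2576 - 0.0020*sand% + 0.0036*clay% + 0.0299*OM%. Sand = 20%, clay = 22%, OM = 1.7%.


FC = 0.2576 - 0.0020*20 + 0.0036*22 + 0.0299*1.7
   = 0.2576 - 0.0400 + 0.0792 + 0.0508
   = 0.3476


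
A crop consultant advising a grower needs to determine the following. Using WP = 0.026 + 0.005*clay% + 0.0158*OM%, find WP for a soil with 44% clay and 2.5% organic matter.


WP = 0.026 + 0.005*44 + 0.0158*2.5
   = 0.026 + 0.2200 + 0.0395
   = 0.2855


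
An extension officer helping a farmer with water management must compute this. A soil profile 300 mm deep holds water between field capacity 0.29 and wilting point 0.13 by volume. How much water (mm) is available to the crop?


AW = (FC - WP) * D
   = (0.29 - 0.13) * 300
   = 0.16 * 300
   = 48 mm


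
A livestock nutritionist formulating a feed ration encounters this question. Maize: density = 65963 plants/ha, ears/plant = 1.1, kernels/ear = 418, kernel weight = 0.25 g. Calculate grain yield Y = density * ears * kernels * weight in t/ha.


Y = density * ears * kernels * kw
  = 65963 * 1.1 * 418 * 0.25 g/ha
  = 7582446.85 g/ha
  = 7582.45 kg/ha = 7.58 t/ha


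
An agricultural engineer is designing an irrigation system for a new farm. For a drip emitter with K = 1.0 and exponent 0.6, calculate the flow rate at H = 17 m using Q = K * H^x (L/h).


Q = K * H^x
  = 1.0 * 17^0.6
  = 1.0 * 5.4736
  = 5.47 L/h


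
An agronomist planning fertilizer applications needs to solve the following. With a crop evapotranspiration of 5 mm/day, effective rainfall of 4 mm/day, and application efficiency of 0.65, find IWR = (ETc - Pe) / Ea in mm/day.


IWR = (ETc - Pe) / Ea
    = (5 - 4) / 0.65
    = 1 / 0.65
    = 1.54 mm/day


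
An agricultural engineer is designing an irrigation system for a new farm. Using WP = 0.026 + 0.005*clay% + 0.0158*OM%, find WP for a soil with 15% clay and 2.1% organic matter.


WP = 0.026 + 0.005*15 + 0.0158*2.1
   = 0.026 + 0.0750 + 0.0332
   = 0.1342


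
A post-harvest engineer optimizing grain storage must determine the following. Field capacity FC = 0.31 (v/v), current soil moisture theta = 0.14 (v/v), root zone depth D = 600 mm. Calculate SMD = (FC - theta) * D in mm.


SMD = (FC - theta) * D
    = (0.31 - 0.14) * 600
    = 0.170 * 600
    = 102 mm


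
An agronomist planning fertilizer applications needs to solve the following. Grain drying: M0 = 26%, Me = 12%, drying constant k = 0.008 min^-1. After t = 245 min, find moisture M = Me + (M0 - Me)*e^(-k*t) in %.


M = Me + (M0 - Me) * e^(-k*t)
  = 12 + (26 - 12) * e^(-0.008*245)
  = 12 + 14 * e^(-1.960)
  = 12 + 14 * 0.14086
  = 12 + 1.9720
  = 13.97%


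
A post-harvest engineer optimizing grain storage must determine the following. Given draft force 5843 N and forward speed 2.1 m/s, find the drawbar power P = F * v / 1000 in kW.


P = F * v / 1000
  = 5843 * 2.1 / 1000
  = 12270.30 / 1000
  = 12.27 kW


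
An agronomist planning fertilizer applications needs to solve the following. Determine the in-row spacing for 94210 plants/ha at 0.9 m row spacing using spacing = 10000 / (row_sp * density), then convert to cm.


spacing = 10000 / (row_sp * density)
        = 10000 / (0.9 * 94210)
        = 10000 / 84789
        = 0.11794 m = 11.79 cm


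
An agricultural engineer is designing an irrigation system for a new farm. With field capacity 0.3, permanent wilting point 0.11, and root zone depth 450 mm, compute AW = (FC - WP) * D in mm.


AW = (FC - WP) * D
   = (0.3 - 0.11) * 450
   = 0.19 * 450
   = 85.50 mm


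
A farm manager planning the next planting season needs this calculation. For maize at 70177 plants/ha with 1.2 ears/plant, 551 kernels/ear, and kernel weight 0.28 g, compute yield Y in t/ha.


Y = density * ears * kernels * kw
  = 70177 * 1.2 * 551 * 0.28 g/ha
  = 12992289.07 g/ha
  = 12992.29 kg/ha = 12.99 t/ha


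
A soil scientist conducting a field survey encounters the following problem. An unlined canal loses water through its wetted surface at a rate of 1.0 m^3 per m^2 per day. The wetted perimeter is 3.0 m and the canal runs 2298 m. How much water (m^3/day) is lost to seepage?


S = C * P * L
  = 1.0 * 3.0 * 2298
  = 6894 m^3/day


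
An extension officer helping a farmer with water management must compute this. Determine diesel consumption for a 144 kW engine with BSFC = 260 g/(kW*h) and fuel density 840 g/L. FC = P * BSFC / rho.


FC = P * BSFC / rho_fuel
   = 144 * 260 / 840
   = 37440 / 840
   = 44.57 L/h


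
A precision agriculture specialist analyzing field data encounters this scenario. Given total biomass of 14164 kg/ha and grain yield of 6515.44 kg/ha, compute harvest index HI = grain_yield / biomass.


HI = grain_yield / biomass
   = 6515.44 / 14164
   = 0.46


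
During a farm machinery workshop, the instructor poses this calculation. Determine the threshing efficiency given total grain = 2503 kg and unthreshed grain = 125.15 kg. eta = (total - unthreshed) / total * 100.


eta = (total - unthreshed) / total * 100
    = (2503 - 125.15) / 2503 * 100
    = 2377.85 / 2503 * 100
    = 95%


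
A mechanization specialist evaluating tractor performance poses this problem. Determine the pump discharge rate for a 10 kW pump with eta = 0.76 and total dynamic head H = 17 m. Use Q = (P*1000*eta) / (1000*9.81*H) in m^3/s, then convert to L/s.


Q = (P * 1000 * eta) / (rho * g * H)
  = (10 * 1000 * 0.76) / (1000 * 9.81 * 17)
  = 7600 / 166770
  = 0.04557 m^3/s = 45.57 L/s


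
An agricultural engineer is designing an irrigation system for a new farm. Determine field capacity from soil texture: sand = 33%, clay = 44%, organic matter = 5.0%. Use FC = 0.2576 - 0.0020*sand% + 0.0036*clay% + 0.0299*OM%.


FC = 0.2576 - 0.0020*33 + 0.0036*44 + 0.0299*5.0
   = 0.2576 - 0.0660 + 0.1584 + 0.1495
   = 0.4995


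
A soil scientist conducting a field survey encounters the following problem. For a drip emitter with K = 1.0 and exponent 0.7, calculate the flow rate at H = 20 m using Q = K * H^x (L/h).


Q = K * H^x
  = 1.0 * 20^0.7
  = 1.0 * 8.1418
  = 8.14 L/h


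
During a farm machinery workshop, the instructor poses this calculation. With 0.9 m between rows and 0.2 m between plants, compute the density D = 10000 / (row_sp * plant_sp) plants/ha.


D = 10000 / (row_sp * plant_sp)
  = 10000 / (0.9 * 0.2)
  = 10000 / 0.1800
  = 55555.56 plants/ha


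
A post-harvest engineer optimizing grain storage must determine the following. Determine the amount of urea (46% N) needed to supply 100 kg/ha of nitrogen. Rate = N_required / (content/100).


Rate = N_required / (N_content / 100)
     = 100 / (46 / 100)
     = 100 / 0.46
     = 217.39 kg/ha


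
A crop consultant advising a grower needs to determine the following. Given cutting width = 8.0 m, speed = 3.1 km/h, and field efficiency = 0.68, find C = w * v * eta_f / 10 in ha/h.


C = w * v * eta_f / 10
  = 8.0 * 3.1 * 0.68 / 10
  = 16.86 / 10
  = 1.69 ha/h


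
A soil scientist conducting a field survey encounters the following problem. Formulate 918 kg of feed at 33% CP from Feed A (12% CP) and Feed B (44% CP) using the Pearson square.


parts_A = CP_b - target = 44 - 33 = 11
parts_B = target - CP_a = 33 - 12 = 21
total_parts = 11 + 21 = 32
Feed A = 918 * 11 / 32 = 315.56 kg
Feed B = 918 * 21 / 32 = 602.44 kg

315.56 kg


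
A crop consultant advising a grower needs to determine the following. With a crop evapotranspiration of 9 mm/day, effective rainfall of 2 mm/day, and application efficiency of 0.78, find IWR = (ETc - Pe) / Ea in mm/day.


IWR = (ETc - Pe) / Ea
    = (9 - 2) / 0.78
    = 7 / 0.78
    = 8.97 mm/day


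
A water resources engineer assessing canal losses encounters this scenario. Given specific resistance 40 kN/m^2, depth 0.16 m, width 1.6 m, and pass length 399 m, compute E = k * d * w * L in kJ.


E = k * d * w * L
  = 40 * 0.16 * 1.6 * 399
  = 4085.76 kJ


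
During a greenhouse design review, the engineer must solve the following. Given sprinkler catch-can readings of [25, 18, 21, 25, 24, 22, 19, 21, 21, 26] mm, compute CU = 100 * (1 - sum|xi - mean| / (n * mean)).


xbar = 222 / 10 = 22.200
sum|xi - xbar| = 22.400
CU = 100 * (1 - 22.400 / (10 * 22.200))
   = 100 * (1 - 0.1009)
   = 89.91%


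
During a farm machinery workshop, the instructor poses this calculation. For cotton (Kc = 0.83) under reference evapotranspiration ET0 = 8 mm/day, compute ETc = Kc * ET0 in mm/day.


ETc = Kc * ET0
    = 0.83 * 8
    = 6.64 mm/day


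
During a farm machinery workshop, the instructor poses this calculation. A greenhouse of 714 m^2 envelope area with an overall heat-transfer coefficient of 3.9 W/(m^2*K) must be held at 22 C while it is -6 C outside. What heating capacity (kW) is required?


dT = 22 - (-6) = 28 K
Q = U * A * dT
  = 3.9 * 714 * 28
  = 77968.80 W = 77.97 kW


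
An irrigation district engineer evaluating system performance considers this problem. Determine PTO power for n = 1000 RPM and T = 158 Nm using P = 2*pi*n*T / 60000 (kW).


P = 2*pi*n*T / 60000
  = 2*pi * 1000 * 158 / 60000
  = 992743.28 / 60000
  = 16.55 kW


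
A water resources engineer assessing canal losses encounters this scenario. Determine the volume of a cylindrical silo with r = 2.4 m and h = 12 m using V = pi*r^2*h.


V = pi * r^2 * h
  = pi * 2.4^2 * 12
  = pi * 5.76 * 12
  = 217.15 m^3


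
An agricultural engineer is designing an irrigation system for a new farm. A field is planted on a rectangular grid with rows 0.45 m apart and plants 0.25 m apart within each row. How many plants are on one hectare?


D = 10000 / (row_sp * plant_sp)
  = 10000 / (0.45 * 0.25)
  = 10000 / 0.1125
  = 88888.89 plants/ha


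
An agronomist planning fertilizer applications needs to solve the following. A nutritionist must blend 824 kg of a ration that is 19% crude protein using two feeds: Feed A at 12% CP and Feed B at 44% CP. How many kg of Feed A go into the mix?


parts_A = CP_b - target = 44 - 19 = 25
parts_B = target - CP_a = 19 - 12 = 7
total_parts = 25 + 7 = 32
Feed A = 824 * 25 / 32 = 643.75 kg
Feed B = 824 * 7 / 32 = 180.25 kg

643.75 kg


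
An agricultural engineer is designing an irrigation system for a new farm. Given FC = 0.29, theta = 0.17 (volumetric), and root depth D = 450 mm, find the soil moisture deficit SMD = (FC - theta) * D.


SMD = (FC - theta) * D
    = (0.29 - 0.17) * 450
    = 0.120 * 450
    = 54 mm


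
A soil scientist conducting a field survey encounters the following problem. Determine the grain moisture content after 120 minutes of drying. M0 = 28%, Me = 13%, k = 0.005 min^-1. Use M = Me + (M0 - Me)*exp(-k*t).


M = Me + (M0 - Me) * e^(-k*t)
  = 13 + (28 - 13) * e^(-0.005*120)
  = 13 + 15 * e^(-0.600)
  = 13 + 15 * 0.54881
  = 13 + 8.2322
  = 21.23%


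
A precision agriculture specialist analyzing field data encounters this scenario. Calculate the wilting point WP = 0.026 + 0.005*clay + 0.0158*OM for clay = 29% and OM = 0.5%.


WP = 0.026 + 0.005*29 + 0.0158*0.5
   = 0.026 + 0.1450 + 0.0079
   = 0.1789


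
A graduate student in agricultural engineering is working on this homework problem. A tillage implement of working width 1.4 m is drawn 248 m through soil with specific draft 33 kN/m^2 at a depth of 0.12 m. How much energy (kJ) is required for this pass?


E = k * d * w * L
  = 33 * 0.12 * 1.4 * 248
  = 1374.91 kJ


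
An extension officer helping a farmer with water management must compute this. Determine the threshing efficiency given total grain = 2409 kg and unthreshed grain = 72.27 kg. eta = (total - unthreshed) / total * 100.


eta = (total - unthreshed) / total * 100
    = (2409 - 72.27) / 2409 * 100
    = 2336.73 / 2409 * 100
    = 97%


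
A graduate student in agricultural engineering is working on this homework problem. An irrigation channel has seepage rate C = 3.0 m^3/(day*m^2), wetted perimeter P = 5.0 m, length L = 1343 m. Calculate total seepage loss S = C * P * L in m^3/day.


S = C * P * L
  = 3.0 * 5.0 * 1343
  = 20145 m^3/day


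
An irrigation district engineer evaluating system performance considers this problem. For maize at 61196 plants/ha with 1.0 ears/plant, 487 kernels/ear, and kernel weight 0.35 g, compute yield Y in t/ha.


Y = density * ears * kernels * kw
  = 61196 * 1.0 * 487 * 0.35 g/ha
  = 10430858.20 g/ha
  = 10430.86 kg/ha = 10.43 t/ha


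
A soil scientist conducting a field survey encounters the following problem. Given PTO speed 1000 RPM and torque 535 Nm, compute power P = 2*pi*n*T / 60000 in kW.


P = 2*pi*n*T / 60000
  = 2*pi * 1000 * 535 / 60000
  = 3361504.14 / 60000
  = 56.03 kW


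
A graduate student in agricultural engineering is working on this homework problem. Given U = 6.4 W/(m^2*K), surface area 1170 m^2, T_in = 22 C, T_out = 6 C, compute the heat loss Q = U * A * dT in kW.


dT = 22 - (6) = 16 K
Q = U * A * dT
  = 6.4 * 1170 * 16
  = 119808 W = 119.81 kW


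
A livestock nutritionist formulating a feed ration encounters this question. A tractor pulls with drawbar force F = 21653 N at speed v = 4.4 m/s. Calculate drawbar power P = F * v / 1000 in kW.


P = F * v / 1000
  = 21653 * 4.4 / 1000
  = 95273.20 / 1000
  = 95.27 kW


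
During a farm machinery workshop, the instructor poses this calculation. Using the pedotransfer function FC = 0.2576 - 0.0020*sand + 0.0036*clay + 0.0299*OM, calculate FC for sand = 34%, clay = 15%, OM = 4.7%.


FC = 0.2576 - 0.0020*34 + 0.0036*15 + 0.0299*4.7
   = 0.2576 - 0.0680 + 0.0540 + 0.1405
   = 0.3841


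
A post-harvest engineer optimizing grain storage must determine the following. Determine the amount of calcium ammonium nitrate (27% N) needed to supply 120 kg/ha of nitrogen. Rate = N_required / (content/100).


Rate = N_required / (N_content / 100)
     = 120 / (27 / 100)
     = 120 / 0.27
     = 444.44 kg/ha


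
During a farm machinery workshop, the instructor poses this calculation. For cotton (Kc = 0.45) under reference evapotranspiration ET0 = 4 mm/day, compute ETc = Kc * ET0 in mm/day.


ETc = Kc * ET0
    = 0.45 * 4
    = 1.80 mm/day


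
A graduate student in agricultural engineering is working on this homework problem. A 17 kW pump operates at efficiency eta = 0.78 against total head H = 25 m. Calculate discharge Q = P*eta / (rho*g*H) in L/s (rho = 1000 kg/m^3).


Q = (P * 1000 * eta) / (rho * g * H)
  = (17 * 1000 * 0.78) / (1000 * 9.81 * 25)
  = 13260 / 245250
  = 0.05407 m^3/s = 54.07 L/s


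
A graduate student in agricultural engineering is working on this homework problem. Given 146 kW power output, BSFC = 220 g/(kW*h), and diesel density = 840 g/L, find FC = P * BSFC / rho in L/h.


FC = P * BSFC / rho_fuel
   = 146 * 220 / 840
   = 32120 / 840
   = 38.24 L/h


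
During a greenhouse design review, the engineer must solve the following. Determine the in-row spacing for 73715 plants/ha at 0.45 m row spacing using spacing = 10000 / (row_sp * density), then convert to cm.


spacing = 10000 / (row_sp * density)
        = 10000 / (0.45 * 73715)
        = 10000 / 33171.75
        = 0.30146 m = 30.15 cm


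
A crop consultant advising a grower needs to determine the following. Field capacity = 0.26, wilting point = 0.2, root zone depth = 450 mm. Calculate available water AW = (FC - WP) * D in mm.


AW = (FC - WP) * D
   = (0.26 - 0.2) * 450
   = 0.06 * 450
   = 27 mm


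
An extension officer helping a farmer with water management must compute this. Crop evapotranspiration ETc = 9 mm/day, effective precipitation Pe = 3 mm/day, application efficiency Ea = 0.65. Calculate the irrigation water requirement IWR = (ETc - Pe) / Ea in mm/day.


IWR = (ETc - Pe) / Ea
    = (9 - 3) / 0.65
    = 6 / 0.65
    = 9.23 mm/day


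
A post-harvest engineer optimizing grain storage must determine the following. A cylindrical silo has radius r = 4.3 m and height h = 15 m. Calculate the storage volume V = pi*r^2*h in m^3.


V = pi * r^2 * h
  = pi * 4.3^2 * 15
  = pi * 18.49 * 15
  = 871.32 m^3


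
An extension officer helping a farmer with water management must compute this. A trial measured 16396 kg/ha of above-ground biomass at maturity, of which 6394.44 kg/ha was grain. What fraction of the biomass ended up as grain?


HI = grain_yield / biomass
   = 6394.44 / 16396
   = 0.39


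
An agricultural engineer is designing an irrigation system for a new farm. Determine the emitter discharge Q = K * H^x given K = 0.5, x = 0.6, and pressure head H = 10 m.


Q = K * H^x
  = 0.5 * 10^0.6
  = 0.5 * 3.9811
  = 1.99 L/h


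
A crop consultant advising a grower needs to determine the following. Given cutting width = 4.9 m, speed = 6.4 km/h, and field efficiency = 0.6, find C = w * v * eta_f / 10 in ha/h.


C = w * v * eta_f / 10
  = 4.9 * 6.4 * 0.6 / 10
  = 18.82 / 10
  = 1.88 ha/h


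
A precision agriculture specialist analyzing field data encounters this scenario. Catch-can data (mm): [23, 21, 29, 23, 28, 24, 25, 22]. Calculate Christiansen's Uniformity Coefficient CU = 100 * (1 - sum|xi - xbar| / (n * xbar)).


xbar = 195 / 8 = 24.375
sum|xi - xbar| = 17.750
CU = 100 * (1 - 17.750 / (8 * 24.375))
   = 100 * (1 - 0.0910)
   = 90.90%


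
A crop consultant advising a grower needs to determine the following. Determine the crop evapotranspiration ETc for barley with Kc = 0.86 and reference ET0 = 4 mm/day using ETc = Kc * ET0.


ETc = Kc * ET0
    = 0.86 * 4
    = 3.44 mm/day


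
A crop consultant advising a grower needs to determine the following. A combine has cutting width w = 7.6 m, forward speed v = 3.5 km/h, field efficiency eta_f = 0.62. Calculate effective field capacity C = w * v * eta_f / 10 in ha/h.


C = w * v * eta_f / 10
  = 7.6 * 3.5 * 0.62 / 10
  = 16.49 / 10
  = 1.65 ha/h


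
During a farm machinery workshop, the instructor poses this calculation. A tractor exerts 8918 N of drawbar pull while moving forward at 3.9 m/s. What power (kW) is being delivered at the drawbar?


P = F * v / 1000
  = 8918 * 3.9 / 1000
  = 34780.20 / 1000
  = 34.78 kW


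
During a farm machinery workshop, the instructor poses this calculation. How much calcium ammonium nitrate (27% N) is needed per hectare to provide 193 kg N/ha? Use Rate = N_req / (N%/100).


Rate = N_required / (N_content / 100)
     = 193 / (27 / 100)
     = 193 / 0.27
     = 714.81 kg/ha


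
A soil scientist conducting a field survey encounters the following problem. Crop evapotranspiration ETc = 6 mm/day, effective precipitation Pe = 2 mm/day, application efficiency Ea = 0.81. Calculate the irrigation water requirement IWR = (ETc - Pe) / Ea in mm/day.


IWR = (ETc - Pe) / Ea
    = (6 - 2) / 0.81
    = 4 / 0.81
    = 4.94 mm/day


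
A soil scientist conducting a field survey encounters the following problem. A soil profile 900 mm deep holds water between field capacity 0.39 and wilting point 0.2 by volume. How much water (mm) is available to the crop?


AW = (FC - WP) * D
   = (0.39 - 0.2) * 900
   = 0.19 * 900
   = 171 mm


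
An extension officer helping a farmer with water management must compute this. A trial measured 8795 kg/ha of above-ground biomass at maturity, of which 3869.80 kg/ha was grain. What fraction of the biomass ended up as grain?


HI = grain_yield / biomass
   = 3869.80 / 8795
   = 0.44


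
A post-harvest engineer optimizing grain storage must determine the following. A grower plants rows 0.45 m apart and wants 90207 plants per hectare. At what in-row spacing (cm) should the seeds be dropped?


spacing = 10000 / (row_sp * density)
        = 10000 / (0.45 * 90207)
        = 10000 / 40593.15
        = 0.24635 m = 24.63 cm


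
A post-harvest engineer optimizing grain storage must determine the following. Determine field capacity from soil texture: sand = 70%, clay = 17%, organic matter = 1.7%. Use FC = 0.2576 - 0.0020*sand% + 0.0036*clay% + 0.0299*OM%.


FC = 0.2576 - 0.0020*70 + 0.0036*17 + 0.0299*1.7
   = 0.2576 - 0.1400 + 0.0612 + 0.0508
   = 0.2296


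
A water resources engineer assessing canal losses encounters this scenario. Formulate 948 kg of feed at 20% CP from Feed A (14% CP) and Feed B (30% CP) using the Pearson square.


parts_A = CP_b - target = 30 - 20 = 10
parts_B = target - CP_a = 20 - 14 = 6
total_parts = 10 + 6 = 16
Feed A = 948 * 10 / 16 = 592.50 kg
Feed B = 948 * 6 / 16 = 355.50 kg

592.50 kg


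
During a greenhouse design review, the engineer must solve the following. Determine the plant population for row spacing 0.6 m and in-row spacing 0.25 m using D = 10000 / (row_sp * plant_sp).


D = 10000 / (row_sp * plant_sp)
  = 10000 / (0.6 * 0.25)
  = 10000 / 0.1500
  = 66666.67 plants/ha


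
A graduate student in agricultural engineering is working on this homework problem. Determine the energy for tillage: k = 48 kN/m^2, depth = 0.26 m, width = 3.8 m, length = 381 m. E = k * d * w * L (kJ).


E = k * d * w * L
  = 48 * 0.26 * 3.8 * 381
  = 18068.54 kJ


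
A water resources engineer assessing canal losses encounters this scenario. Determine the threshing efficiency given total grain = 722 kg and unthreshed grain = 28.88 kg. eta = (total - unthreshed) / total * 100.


eta = (total - unthreshed) / total * 100
    = (722 - 28.88) / 722 * 100
    = 693.12 / 722 * 100
    = 96%


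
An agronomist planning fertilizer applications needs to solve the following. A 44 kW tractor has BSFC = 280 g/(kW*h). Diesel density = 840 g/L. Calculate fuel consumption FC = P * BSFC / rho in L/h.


FC = P * BSFC / rho_fuel
   = 44 * 280 / 840
   = 12320 / 840
   = 14.67 L/h


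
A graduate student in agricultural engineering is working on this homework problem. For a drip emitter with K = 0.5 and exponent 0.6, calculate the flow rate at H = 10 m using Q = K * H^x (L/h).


Q = K * H^x
  = 0.5 * 10^0.6
  = 0.5 * 3.9811
  = 1.99 L/h


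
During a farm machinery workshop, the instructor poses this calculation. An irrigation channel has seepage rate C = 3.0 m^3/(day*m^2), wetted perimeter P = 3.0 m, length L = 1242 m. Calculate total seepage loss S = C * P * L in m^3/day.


S = C * P * L
  = 3.0 * 3.0 * 1242
  = 11178 m^3/day


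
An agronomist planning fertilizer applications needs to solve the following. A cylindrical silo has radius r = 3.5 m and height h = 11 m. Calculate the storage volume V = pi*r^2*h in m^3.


V = pi * r^2 * h
  = pi * 3.5^2 * 11
  = pi * 12.25 * 11
  = 423.33 m^3


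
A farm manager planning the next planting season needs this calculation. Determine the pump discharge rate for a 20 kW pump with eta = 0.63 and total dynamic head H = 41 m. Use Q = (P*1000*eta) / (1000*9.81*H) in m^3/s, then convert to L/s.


Q = (P * 1000 * eta) / (rho * g * H)
  = (20 * 1000 * 0.63) / (1000 * 9.81 * 41)
  = 12600 / 402210
  = 0.03133 m^3/s = 31.33 L/s


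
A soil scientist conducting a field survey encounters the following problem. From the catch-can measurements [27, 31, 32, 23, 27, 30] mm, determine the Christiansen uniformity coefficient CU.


xbar = 170 / 6 = 28.333
sum|xi - xbar| = 16
CU = 100 * (1 - 16 / (6 * 28.333))
   = 100 * (1 - 0.0941)
   = 90.59%


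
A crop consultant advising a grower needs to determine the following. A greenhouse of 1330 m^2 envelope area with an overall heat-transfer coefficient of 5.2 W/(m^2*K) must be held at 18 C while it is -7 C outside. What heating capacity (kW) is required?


dT = 18 - (-7) = 25 K
Q = U * A * dT
  = 5.2 * 1330 * 25
  = 172900 W = 172.90 kW


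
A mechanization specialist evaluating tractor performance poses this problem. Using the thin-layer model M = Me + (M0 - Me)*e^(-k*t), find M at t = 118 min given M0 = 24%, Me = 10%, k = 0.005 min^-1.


M = Me + (M0 - Me) * e^(-k*t)
  = 10 + (24 - 10) * e^(-0.005*118)
  = 10 + 14 * e^(-0.590)
  = 10 + 14 * 0.55433
  = 10 + 7.7606
  = 17.76%


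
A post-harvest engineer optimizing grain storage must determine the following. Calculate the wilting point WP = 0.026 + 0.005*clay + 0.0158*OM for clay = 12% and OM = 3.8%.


WP = 0.026 + 0.005*12 + 0.0158*3.8
   = 0.026 + 0.0600 + 0.0600
   = 0.1460


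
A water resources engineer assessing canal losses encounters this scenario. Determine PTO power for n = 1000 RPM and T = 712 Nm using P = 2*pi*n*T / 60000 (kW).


P = 2*pi*n*T / 60000
  = 2*pi * 1000 * 712 / 60000
  = 4473627.94 / 60000
  = 74.56 kW


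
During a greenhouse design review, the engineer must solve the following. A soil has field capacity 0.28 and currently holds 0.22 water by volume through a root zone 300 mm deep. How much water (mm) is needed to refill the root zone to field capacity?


SMD = (FC - theta) * D
    = (0.28 - 0.22) * 300
    = 0.060 * 300
    = 18 mm


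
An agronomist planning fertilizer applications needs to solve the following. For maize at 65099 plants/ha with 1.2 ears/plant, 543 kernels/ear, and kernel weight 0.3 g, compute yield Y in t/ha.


Y = density * ears * kernels * kw
  = 65099 * 1.2 * 543 * 0.3 g/ha
  = 12725552.52 g/ha
  = 12725.55 kg/ha = 12.73 t/ha


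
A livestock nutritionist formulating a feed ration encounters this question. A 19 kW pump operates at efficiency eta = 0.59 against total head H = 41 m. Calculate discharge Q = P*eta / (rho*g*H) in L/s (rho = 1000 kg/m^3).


Q = (P * 1000 * eta) / (rho * g * H)
  = (19 * 1000 * 0.59) / (1000 * 9.81 * 41)
  = 11210 / 402210
  = 0.02787 m^3/s = 27.87 L/s


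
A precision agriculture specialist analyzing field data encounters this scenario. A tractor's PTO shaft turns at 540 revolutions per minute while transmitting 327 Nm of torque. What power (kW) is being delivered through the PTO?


P = 2*pi*n*T / 60000
  = 2*pi * 540 * 327 / 60000
  = 1109484.86 / 60000
  = 18.49 kW


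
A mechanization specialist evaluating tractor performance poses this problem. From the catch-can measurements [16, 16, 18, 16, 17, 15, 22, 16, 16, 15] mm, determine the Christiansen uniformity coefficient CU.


xbar = 167 / 10 = 16.700
sum|xi - xbar| = 13.800
CU = 100 * (1 - 13.800 / (10 * 16.700))
   = 100 * (1 - 0.0826)
   = 91.74%


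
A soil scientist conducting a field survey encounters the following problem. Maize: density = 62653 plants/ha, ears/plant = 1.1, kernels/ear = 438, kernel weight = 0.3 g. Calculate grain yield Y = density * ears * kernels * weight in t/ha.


Y = density * ears * kernels * kw
  = 62653 * 1.1 * 438 * 0.3 g/ha
  = 9055864.62 g/ha
  = 9055.86 kg/ha = 9.06 t/ha


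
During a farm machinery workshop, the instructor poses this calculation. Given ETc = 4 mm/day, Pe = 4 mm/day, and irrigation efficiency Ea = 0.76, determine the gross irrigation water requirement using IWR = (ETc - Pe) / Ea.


IWR = (ETc - Pe) / Ea
    = (4 - 4) / 0.76
    = 0 / 0.76
    = 0 mm/day


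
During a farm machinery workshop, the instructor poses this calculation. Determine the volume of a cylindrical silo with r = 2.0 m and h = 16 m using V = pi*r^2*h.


V = pi * r^2 * h
  = pi * 2.0^2 * 16
  = pi * 4 * 16
  = 201.06 m^3


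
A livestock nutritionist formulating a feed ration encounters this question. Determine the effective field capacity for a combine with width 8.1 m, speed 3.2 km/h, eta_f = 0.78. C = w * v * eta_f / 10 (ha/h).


C = w * v * eta_f / 10
  = 8.1 * 3.2 * 0.78 / 10
  = 20.22 / 10
  = 2.02 ha/h


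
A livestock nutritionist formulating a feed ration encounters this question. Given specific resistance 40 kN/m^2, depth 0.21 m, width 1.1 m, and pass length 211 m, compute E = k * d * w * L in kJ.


E = k * d * w * L
  = 40 * 0.21 * 1.1 * 211
  = 1949.64 kJ


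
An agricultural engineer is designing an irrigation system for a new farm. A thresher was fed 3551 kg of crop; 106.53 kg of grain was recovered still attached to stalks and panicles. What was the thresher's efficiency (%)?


eta = (total - unthreshed) / total * 100
    = (3551 - 106.53) / 3551 * 100
    = 3444.47 / 3551 * 100
    = 97%


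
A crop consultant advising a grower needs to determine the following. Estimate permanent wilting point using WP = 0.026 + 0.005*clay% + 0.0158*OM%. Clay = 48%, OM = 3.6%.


WP = 0.026 + 0.005*48 + 0.0158*3.6
   = 0.026 + 0.2400 + 0.0569
   = 0.3229


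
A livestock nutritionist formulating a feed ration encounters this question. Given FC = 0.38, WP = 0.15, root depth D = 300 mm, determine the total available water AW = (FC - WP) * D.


AW = (FC - WP) * D
   = (0.38 - 0.15) * 300
   = 0.23 * 300
   = 69 mm
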